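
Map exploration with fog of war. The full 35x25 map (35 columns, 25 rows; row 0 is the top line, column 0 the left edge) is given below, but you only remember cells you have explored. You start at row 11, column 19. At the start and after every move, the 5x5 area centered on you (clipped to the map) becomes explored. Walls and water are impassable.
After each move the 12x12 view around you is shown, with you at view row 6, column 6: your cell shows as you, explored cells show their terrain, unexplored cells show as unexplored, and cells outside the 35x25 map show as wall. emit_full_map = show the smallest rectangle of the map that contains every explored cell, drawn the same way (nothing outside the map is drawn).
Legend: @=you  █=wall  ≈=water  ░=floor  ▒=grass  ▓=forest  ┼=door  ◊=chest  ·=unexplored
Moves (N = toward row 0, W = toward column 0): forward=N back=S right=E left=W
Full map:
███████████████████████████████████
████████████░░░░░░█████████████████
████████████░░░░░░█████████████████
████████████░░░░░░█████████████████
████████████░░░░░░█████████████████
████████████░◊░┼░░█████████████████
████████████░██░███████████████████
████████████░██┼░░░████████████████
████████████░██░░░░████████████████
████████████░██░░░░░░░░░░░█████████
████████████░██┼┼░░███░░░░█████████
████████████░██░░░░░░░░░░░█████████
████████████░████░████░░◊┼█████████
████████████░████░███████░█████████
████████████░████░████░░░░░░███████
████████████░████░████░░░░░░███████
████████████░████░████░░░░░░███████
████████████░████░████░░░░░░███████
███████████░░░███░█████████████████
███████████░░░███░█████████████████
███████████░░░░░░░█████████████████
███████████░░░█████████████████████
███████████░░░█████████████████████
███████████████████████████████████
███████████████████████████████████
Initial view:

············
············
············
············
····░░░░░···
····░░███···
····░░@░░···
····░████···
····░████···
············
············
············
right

············
············
············
············
···░░░░░░···
···░░███░···
···░░░@░░···
···░████░···
···░█████···
············
············
············

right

············
············
············
············
··░░░░░░░···
··░░███░░···
··░░░░@░░···
··░████░░···
··░██████···
············
············
············

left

············
············
············
············
···░░░░░░░··
···░░███░░··
···░░░@░░░··
···░████░░··
···░██████··
············
············
············

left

············
············
············
············
····░░░░░░░·
····░░███░░·
····░░@░░░░·
····░████░░·
····░██████·
············
············
············

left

············
············
············
············
····░░░░░░░░
····┼░░███░░
····░░@░░░░░
····█░████░░
····█░██████
············
············
············

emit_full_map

░░░░░░░░
┼░░███░░
░░@░░░░░
█░████░░
█░██████

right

············
············
············
············
···░░░░░░░░·
···┼░░███░░·
···░░░@░░░░·
···█░████░░·
···█░██████·
············
············
············

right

············
············
············
············
··░░░░░░░░··
··┼░░███░░··
··░░░░@░░░··
··█░████░░··
··█░██████··
············
············
············

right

············
············
············
············
·░░░░░░░░···
·┼░░███░░···
·░░░░░@░░···
·█░████░░···
·█░██████···
············
············
············

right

············
············
············
············
░░░░░░░░░···
┼░░███░░░···
░░░░░░@░░···
█░████░░◊···
█░███████···
············
············
············

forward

············
············
············
············
····█████···
░░░░░░░░░···
┼░░███@░░···
░░░░░░░░░···
█░████░░◊···
█░███████···
············
············

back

············
············
············
····█████···
░░░░░░░░░···
┼░░███░░░···
░░░░░░@░░···
█░████░░◊···
█░███████···
············
············
············

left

············
············
············
·····█████··
·░░░░░░░░░··
·┼░░███░░░··
·░░░░░@░░░··
·█░████░░◊··
·█░███████··
············
············
············

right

············
············
············
····█████···
░░░░░░░░░···
┼░░███░░░···
░░░░░░@░░···
█░████░░◊···
█░███████···
············
············
············

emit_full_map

····█████
░░░░░░░░░
┼░░███░░░
░░░░░░@░░
█░████░░◊
█░███████

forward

············
············
············
············
····█████···
░░░░░░░░░···
┼░░███@░░···
░░░░░░░░░···
█░████░░◊···
█░███████···
············
············

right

············
············
············
············
···██████···
░░░░░░░░░···
░░███░@░░···
░░░░░░░░░···
░████░░◊┼···
░███████····
············
············

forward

············
············
············
············
····█████···
···██████···
░░░░░░@░░···
░░███░░░░···
░░░░░░░░░···
░████░░◊┼···
░███████····
············

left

············
············
············
············
····██████··
····██████··
░░░░░░@░░░··
┼░░███░░░░··
░░░░░░░░░░··
█░████░░◊┼··
█░███████···
············

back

············
············
············
····██████··
····██████··
░░░░░░░░░░··
┼░░███@░░░··
░░░░░░░░░░··
█░████░░◊┼··
█░███████···
············
············

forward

············
············
············
············
····██████··
····██████··
░░░░░░@░░░··
┼░░███░░░░··
░░░░░░░░░░··
█░████░░◊┼··
█░███████···
············

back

············
············
············
····██████··
····██████··
░░░░░░░░░░··
┼░░███@░░░··
░░░░░░░░░░··
█░████░░◊┼··
█░███████···
············
············


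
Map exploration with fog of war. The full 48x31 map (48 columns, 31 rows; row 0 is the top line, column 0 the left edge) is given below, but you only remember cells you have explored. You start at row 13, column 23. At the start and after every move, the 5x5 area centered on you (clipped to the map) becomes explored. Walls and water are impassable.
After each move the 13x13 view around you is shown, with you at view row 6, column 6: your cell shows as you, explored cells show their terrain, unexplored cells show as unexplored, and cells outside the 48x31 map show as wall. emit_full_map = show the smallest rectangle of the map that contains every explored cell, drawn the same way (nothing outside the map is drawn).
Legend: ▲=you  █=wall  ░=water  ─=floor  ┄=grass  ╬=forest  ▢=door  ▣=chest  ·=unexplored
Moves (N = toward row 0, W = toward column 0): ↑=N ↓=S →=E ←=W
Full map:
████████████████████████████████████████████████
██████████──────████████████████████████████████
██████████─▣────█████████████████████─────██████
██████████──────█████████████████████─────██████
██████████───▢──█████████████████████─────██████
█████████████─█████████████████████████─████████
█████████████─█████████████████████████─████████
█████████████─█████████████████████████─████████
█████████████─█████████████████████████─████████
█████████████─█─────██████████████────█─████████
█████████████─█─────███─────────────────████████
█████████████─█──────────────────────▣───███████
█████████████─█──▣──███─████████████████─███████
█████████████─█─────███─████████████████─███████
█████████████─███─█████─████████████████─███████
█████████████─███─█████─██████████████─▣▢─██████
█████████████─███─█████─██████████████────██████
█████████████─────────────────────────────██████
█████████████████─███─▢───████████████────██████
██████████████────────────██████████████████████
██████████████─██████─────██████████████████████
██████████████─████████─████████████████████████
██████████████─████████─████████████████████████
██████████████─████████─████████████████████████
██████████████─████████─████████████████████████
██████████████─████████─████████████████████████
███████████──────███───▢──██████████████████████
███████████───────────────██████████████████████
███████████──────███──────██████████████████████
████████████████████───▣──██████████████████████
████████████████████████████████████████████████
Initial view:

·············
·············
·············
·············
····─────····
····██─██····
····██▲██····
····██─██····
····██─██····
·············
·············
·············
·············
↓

·············
·············
·············
····─────····
····██─██····
····██─██····
····██▲██····
····██─██····
····██─██····
·············
·············
·············
·············

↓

·············
·············
····─────····
····██─██····
····██─██····
····██─██····
····██▲██····
····██─██····
····─────····
·············
·············
·············
·············

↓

·············
····─────····
····██─██····
····██─██····
····██─██····
····██─██····
····██▲██····
····─────····
····─▢───····
·············
·············
·············
·············

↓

····─────····
····██─██····
····██─██····
····██─██····
····██─██····
····██─██····
····──▲──····
····─▢───····
····─────····
·············
·············
·············
·············

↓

····██─██····
····██─██····
····██─██····
····██─██····
····██─██····
····─────····
····─▢▲──····
····─────····
····─────····
·············
·············
·············
·············

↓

····██─██····
····██─██····
····██─██····
····██─██····
····─────····
····─▢───····
····──▲──····
····─────····
····██─██····
·············
·············
·············
·············

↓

····██─██····
····██─██····
····██─██····
····─────····
····─▢───····
····─────····
····──▲──····
····██─██····
····██─██····
·············
·············
·············
·············

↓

····██─██····
····██─██····
····─────····
····─▢───····
····─────····
····─────····
····██▲██····
····██─██····
····██─██····
·············
·············
·············
·············

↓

····██─██····
····─────····
····─▢───····
····─────····
····─────····
····██─██····
····██▲██····
····██─██····
····██─██····
·············
·············
·············
·············

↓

····─────····
····─▢───····
····─────····
····─────····
····██─██····
····██─██····
····██▲██····
····██─██····
····██─██····
·············
·············
·············
·············

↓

····─▢───····
····─────····
····─────····
····██─██····
····██─██····
····██─██····
····██▲██····
····██─██····
····──▢──····
·············
·············
·············
·············

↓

····─────····
····─────····
····██─██····
····██─██····
····██─██····
····██─██····
····██▲██····
····──▢──····
····─────····
·············
·············
·············
█████████████

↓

····─────····
····██─██····
····██─██····
····██─██····
····██─██····
····██─██····
····──▲──····
····─────····
····─────····
·············
·············
█████████████
█████████████

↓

····██─██····
····██─██····
····██─██····
····██─██····
····██─██····
····──▢──····
····──▲──····
····─────····
····──▣──····
·············
█████████████
█████████████
█████████████

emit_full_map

─────
██─██
██─██
██─██
██─██
██─██
─────
─▢───
─────
─────
██─██
██─██
██─██
██─██
██─██
──▢──
──▲──
─────
──▣──

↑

····─────····
····██─██····
····██─██····
····██─██····
····██─██····
····██─██····
····──▲──····
····─────····
····─────····
····──▣──····
·············
█████████████
█████████████

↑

····─────····
····─────····
····██─██····
····██─██····
····██─██····
····██─██····
····██▲██····
····──▢──····
····─────····
····─────····
····──▣──····
·············
█████████████

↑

····─▢───····
····─────····
····─────····
····██─██····
····██─██····
····██─██····
····██▲██····
····██─██····
····──▢──····
····─────····
····─────····
····──▣──····
·············

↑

····─────····
····─▢───····
····─────····
····─────····
····██─██····
····██─██····
····██▲██····
····██─██····
····██─██····
····──▢──····
····─────····
····─────····
····──▣──····

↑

····██─██····
····─────····
····─▢───····
····─────····
····─────····
····██─██····
····██▲██····
····██─██····
····██─██····
····██─██····
····──▢──····
····─────····
····─────····

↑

····██─██····
····██─██····
····─────····
····─▢───····
····─────····
····─────····
····██▲██····
····██─██····
····██─██····
····██─██····
····██─██····
····──▢──····
····─────····

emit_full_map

─────
██─██
██─██
██─██
██─██
██─██
─────
─▢───
─────
─────
██▲██
██─██
██─██
██─██
██─██
──▢──
─────
─────
──▣──


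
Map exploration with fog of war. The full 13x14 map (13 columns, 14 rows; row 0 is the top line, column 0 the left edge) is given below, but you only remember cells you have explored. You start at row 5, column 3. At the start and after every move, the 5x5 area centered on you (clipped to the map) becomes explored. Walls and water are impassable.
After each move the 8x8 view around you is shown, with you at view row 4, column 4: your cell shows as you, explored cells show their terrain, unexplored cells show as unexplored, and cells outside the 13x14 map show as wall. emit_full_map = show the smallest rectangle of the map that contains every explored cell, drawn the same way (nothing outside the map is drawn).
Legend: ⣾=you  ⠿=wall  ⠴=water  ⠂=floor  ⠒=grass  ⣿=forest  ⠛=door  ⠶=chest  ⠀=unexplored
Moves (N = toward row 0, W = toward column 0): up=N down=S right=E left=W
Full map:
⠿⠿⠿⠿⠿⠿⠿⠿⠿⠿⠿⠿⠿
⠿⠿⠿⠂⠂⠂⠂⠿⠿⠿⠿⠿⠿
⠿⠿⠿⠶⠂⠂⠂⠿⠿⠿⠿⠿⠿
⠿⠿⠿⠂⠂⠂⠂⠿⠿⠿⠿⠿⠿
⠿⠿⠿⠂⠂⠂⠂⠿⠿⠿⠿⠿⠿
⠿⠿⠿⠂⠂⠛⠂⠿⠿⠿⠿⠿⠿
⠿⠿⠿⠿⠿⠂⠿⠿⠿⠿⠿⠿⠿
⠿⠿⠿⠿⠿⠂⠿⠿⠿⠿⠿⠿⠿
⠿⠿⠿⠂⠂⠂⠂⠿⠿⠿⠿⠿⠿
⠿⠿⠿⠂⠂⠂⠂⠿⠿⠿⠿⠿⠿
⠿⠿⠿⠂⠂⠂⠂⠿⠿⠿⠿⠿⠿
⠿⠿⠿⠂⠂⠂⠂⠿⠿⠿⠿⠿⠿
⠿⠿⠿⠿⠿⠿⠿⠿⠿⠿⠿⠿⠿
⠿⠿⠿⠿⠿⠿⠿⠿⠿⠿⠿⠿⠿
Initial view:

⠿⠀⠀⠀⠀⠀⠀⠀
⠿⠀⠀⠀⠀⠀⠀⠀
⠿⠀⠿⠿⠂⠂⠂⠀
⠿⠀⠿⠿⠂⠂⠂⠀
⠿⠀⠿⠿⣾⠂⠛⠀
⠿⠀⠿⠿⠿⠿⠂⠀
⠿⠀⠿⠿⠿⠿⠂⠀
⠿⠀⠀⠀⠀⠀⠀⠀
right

⠀⠀⠀⠀⠀⠀⠀⠀
⠀⠀⠀⠀⠀⠀⠀⠀
⠀⠿⠿⠂⠂⠂⠂⠀
⠀⠿⠿⠂⠂⠂⠂⠀
⠀⠿⠿⠂⣾⠛⠂⠀
⠀⠿⠿⠿⠿⠂⠿⠀
⠀⠿⠿⠿⠿⠂⠿⠀
⠀⠀⠀⠀⠀⠀⠀⠀

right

⠀⠀⠀⠀⠀⠀⠀⠀
⠀⠀⠀⠀⠀⠀⠀⠀
⠿⠿⠂⠂⠂⠂⠿⠀
⠿⠿⠂⠂⠂⠂⠿⠀
⠿⠿⠂⠂⣾⠂⠿⠀
⠿⠿⠿⠿⠂⠿⠿⠀
⠿⠿⠿⠿⠂⠿⠿⠀
⠀⠀⠀⠀⠀⠀⠀⠀

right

⠀⠀⠀⠀⠀⠀⠀⠀
⠀⠀⠀⠀⠀⠀⠀⠀
⠿⠂⠂⠂⠂⠿⠿⠀
⠿⠂⠂⠂⠂⠿⠿⠀
⠿⠂⠂⠛⣾⠿⠿⠀
⠿⠿⠿⠂⠿⠿⠿⠀
⠿⠿⠿⠂⠿⠿⠿⠀
⠀⠀⠀⠀⠀⠀⠀⠀

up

⠀⠀⠀⠀⠀⠀⠀⠀
⠀⠀⠀⠀⠀⠀⠀⠀
⠀⠀⠂⠂⠂⠿⠿⠀
⠿⠂⠂⠂⠂⠿⠿⠀
⠿⠂⠂⠂⣾⠿⠿⠀
⠿⠂⠂⠛⠂⠿⠿⠀
⠿⠿⠿⠂⠿⠿⠿⠀
⠿⠿⠿⠂⠿⠿⠿⠀

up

⠿⠿⠿⠿⠿⠿⠿⠿
⠀⠀⠀⠀⠀⠀⠀⠀
⠀⠀⠂⠂⠂⠿⠿⠀
⠀⠀⠂⠂⠂⠿⠿⠀
⠿⠂⠂⠂⣾⠿⠿⠀
⠿⠂⠂⠂⠂⠿⠿⠀
⠿⠂⠂⠛⠂⠿⠿⠀
⠿⠿⠿⠂⠿⠿⠿⠀

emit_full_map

⠀⠀⠀⠂⠂⠂⠿⠿
⠀⠀⠀⠂⠂⠂⠿⠿
⠿⠿⠂⠂⠂⣾⠿⠿
⠿⠿⠂⠂⠂⠂⠿⠿
⠿⠿⠂⠂⠛⠂⠿⠿
⠿⠿⠿⠿⠂⠿⠿⠿
⠿⠿⠿⠿⠂⠿⠿⠿

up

⠿⠿⠿⠿⠿⠿⠿⠿
⠿⠿⠿⠿⠿⠿⠿⠿
⠀⠀⠿⠿⠿⠿⠿⠀
⠀⠀⠂⠂⠂⠿⠿⠀
⠀⠀⠂⠂⣾⠿⠿⠀
⠿⠂⠂⠂⠂⠿⠿⠀
⠿⠂⠂⠂⠂⠿⠿⠀
⠿⠂⠂⠛⠂⠿⠿⠀

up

⠿⠿⠿⠿⠿⠿⠿⠿
⠿⠿⠿⠿⠿⠿⠿⠿
⠿⠿⠿⠿⠿⠿⠿⠿
⠀⠀⠿⠿⠿⠿⠿⠀
⠀⠀⠂⠂⣾⠿⠿⠀
⠀⠀⠂⠂⠂⠿⠿⠀
⠿⠂⠂⠂⠂⠿⠿⠀
⠿⠂⠂⠂⠂⠿⠿⠀

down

⠿⠿⠿⠿⠿⠿⠿⠿
⠿⠿⠿⠿⠿⠿⠿⠿
⠀⠀⠿⠿⠿⠿⠿⠀
⠀⠀⠂⠂⠂⠿⠿⠀
⠀⠀⠂⠂⣾⠿⠿⠀
⠿⠂⠂⠂⠂⠿⠿⠀
⠿⠂⠂⠂⠂⠿⠿⠀
⠿⠂⠂⠛⠂⠿⠿⠀

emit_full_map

⠀⠀⠀⠿⠿⠿⠿⠿
⠀⠀⠀⠂⠂⠂⠿⠿
⠀⠀⠀⠂⠂⣾⠿⠿
⠿⠿⠂⠂⠂⠂⠿⠿
⠿⠿⠂⠂⠂⠂⠿⠿
⠿⠿⠂⠂⠛⠂⠿⠿
⠿⠿⠿⠿⠂⠿⠿⠿
⠿⠿⠿⠿⠂⠿⠿⠿


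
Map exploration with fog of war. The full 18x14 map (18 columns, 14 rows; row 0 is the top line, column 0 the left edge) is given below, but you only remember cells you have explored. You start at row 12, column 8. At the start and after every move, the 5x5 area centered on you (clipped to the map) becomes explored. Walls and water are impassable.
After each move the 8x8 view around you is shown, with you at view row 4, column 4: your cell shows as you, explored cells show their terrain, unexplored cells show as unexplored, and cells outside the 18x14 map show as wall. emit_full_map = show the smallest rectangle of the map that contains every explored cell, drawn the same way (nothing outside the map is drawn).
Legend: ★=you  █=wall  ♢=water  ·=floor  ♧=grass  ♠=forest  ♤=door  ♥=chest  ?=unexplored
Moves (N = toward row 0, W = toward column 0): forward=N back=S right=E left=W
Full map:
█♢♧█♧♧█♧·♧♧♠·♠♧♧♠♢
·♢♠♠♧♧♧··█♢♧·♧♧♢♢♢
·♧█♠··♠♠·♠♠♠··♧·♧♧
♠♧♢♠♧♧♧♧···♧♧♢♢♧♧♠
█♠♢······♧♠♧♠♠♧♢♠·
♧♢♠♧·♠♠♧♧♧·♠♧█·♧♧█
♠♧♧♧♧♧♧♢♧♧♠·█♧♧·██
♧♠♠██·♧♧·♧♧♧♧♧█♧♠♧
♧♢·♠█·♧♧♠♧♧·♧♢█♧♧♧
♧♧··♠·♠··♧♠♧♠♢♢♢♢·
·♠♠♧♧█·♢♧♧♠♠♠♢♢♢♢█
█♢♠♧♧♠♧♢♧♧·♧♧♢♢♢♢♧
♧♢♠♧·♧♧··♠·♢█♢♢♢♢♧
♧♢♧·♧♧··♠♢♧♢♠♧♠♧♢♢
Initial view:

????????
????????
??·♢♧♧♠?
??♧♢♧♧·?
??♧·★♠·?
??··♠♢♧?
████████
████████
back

????????
??·♢♧♧♠?
??♧♢♧♧·?
??♧··♠·?
??··★♢♧?
████████
████████
████████

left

????????
???·♢♧♧♠
??♠♧♢♧♧·
??♧♧··♠·
??♧·★♠♢♧
████████
████████
████████

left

????????
????·♢♧♧
??♧♠♧♢♧♧
??·♧♧··♠
??♧♧★·♠♢
████████
████████
████████

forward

????????
????????
??♧█·♢♧♧
??♧♠♧♢♧♧
??·♧★··♠
??♧♧··♠♢
████████
████████

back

????????
??♧█·♢♧♧
??♧♠♧♢♧♧
??·♧♧··♠
??♧♧★·♠♢
████████
████████
████████

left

????????
???♧█·♢♧
??♧♧♠♧♢♧
??♧·♧♧··
??·♧★··♠
████████
████████
████████

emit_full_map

?♧█·♢♧♧♠
♧♧♠♧♢♧♧·
♧·♧♧··♠·
·♧★··♠♢♧

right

????????
??♧█·♢♧♧
?♧♧♠♧♢♧♧
?♧·♧♧··♠
?·♧♧★·♠♢
████████
████████
████████

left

????????
???♧█·♢♧
??♧♧♠♧♢♧
??♧·♧♧··
??·♧★··♠
████████
████████
████████

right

????????
??♧█·♢♧♧
?♧♧♠♧♢♧♧
?♧·♧♧··♠
?·♧♧★·♠♢
████████
████████
████████

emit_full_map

?♧█·♢♧♧♠
♧♧♠♧♢♧♧·
♧·♧♧··♠·
·♧♧★·♠♢♧


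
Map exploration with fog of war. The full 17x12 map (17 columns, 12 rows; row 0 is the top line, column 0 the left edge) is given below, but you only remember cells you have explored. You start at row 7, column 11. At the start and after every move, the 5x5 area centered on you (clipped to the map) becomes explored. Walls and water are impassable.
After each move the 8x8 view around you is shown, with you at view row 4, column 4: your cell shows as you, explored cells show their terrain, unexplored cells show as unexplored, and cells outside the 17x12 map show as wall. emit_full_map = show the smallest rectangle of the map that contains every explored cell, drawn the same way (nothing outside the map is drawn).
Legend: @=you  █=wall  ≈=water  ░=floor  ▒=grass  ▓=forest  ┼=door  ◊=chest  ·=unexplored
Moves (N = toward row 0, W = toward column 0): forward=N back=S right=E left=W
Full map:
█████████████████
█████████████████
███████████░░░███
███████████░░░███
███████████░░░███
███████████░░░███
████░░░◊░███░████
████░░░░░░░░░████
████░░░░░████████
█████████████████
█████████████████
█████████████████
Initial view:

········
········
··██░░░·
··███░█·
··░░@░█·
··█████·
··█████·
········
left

········
········
··███░░░
··░███░█
··░░@░░█
··░█████
··██████
········

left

········
········
··████░░
··◊░███░
··░░@░░░
··░░████
··██████
········

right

········
········
·████░░░
·◊░███░█
·░░░@░░█
·░░█████
·███████
········

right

········
········
████░░░·
◊░███░█·
░░░░@░█·
░░█████·
███████·
········

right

········
········
███░░░█·
░███░██·
░░░░@██·
░██████·
███████·
········

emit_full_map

████░░░█
◊░███░██
░░░░░@██
░░██████
████████

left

········
········
████░░░█
◊░███░██
░░░░@░██
░░██████
████████
········

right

········
········
███░░░█·
░███░██·
░░░░@██·
░██████·
███████·
········

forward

········
········
··█░░░█·
███░░░█·
░███@██·
░░░░░██·
░██████·
███████·

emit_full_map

···█░░░█
████░░░█
◊░███@██
░░░░░░██
░░██████
████████


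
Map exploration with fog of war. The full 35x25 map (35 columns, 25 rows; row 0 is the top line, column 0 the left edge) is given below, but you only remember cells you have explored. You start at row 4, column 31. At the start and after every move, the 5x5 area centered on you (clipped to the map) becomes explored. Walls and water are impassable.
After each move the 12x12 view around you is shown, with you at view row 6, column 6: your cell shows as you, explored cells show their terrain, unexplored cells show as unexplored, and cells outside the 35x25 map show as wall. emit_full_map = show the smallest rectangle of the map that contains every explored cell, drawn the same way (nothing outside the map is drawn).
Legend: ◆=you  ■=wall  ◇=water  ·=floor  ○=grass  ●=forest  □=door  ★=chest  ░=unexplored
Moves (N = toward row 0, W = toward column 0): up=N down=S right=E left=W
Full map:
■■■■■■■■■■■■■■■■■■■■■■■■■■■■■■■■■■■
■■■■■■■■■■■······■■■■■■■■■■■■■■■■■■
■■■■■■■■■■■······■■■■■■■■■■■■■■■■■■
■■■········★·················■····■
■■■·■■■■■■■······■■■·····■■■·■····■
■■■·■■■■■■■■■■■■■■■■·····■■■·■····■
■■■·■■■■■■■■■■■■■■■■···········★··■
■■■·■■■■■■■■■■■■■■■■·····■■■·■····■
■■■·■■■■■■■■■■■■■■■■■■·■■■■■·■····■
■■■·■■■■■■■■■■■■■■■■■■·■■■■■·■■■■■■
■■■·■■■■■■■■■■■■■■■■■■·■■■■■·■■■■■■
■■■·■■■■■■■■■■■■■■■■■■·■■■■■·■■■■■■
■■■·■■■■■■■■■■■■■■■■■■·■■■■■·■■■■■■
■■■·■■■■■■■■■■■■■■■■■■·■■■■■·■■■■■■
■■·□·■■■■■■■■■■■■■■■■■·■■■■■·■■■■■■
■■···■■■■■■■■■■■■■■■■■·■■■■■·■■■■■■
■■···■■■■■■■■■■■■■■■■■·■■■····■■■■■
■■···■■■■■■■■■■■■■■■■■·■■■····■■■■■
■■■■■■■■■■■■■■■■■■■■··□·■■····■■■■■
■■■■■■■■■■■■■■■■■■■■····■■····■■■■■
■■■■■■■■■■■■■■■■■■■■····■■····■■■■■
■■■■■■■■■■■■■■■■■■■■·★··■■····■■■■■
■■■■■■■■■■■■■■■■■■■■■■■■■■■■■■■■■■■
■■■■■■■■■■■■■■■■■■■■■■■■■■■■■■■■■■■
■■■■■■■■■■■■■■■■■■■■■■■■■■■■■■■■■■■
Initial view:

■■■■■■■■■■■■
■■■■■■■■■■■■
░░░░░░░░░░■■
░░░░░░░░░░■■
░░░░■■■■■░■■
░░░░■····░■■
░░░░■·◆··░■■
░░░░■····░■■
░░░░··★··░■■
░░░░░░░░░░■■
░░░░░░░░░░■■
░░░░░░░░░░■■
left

■■■■■■■■■■■■
■■■■■■■■■■■■
░░░░░░░░░░░■
░░░░░░░░░░░■
░░░░■■■■■■░■
░░░░·■····░■
░░░░·■◆···░■
░░░░·■····░■
░░░░···★··░■
░░░░░░░░░░░■
░░░░░░░░░░░■
░░░░░░░░░░░■

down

■■■■■■■■■■■■
░░░░░░░░░░░■
░░░░░░░░░░░■
░░░░■■■■■■░■
░░░░·■····░■
░░░░·■····░■
░░░░·■◆···░■
░░░░···★··░■
░░░░·■···░░■
░░░░░░░░░░░■
░░░░░░░░░░░■
░░░░░░░░░░░■

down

░░░░░░░░░░░■
░░░░░░░░░░░■
░░░░■■■■■■░■
░░░░·■····░■
░░░░·■····░■
░░░░·■····░■
░░░░··◆★··░■
░░░░·■···░░■
░░░░·■···░░■
░░░░░░░░░░░■
░░░░░░░░░░░■
░░░░░░░░░░░■

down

░░░░░░░░░░░■
░░░░■■■■■■░■
░░░░·■····░■
░░░░·■····░■
░░░░·■····░■
░░░░···★··░■
░░░░·■◆··░░■
░░░░·■···░░■
░░░░·■■■■░░■
░░░░░░░░░░░■
░░░░░░░░░░░■
░░░░░░░░░░░■

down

░░░░■■■■■■░■
░░░░·■····░■
░░░░·■····░■
░░░░·■····░■
░░░░···★··░■
░░░░·■···░░■
░░░░·■◆··░░■
░░░░·■■■■░░■
░░░░·■■■■░░■
░░░░░░░░░░░■
░░░░░░░░░░░■
░░░░░░░░░░░■

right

░░░■■■■■■░■■
░░░·■····░■■
░░░·■····░■■
░░░·■····░■■
░░░···★··░■■
░░░·■····░■■
░░░·■·◆··░■■
░░░·■■■■■░■■
░░░·■■■■■░■■
░░░░░░░░░░■■
░░░░░░░░░░■■
░░░░░░░░░░■■

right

░░■■■■■■░■■■
░░·■····░■■■
░░·■····░■■■
░░·■····░■■■
░░···★··■■■■
░░·■····■■■■
░░·■··◆·■■■■
░░·■■■■■■■■■
░░·■■■■■■■■■
░░░░░░░░░■■■
░░░░░░░░░■■■
░░░░░░░░░■■■

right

░■■■■■■░■■■■
░·■····░■■■■
░·■····░■■■■
░·■····░■■■■
░···★··■■■■■
░·■····■■■■■
░·■···◆■■■■■
░·■■■■■■■■■■
░·■■■■■■■■■■
░░░░░░░░■■■■
░░░░░░░░■■■■
░░░░░░░░■■■■

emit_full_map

■■■■■■░
·■····░
·■····░
·■····░
···★··■
·■····■
·■···◆■
·■■■■■■
·■■■■■■

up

░░░░░░░░■■■■
░■■■■■■░■■■■
░·■····░■■■■
░·■····░■■■■
░·■····■■■■■
░···★··■■■■■
░·■···◆■■■■■
░·■····■■■■■
░·■■■■■■■■■■
░·■■■■■■■■■■
░░░░░░░░■■■■
░░░░░░░░■■■■

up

░░░░░░░░■■■■
░░░░░░░░■■■■
░■■■■■■░■■■■
░·■····░■■■■
░·■····■■■■■
░·■····■■■■■
░···★·◆■■■■■
░·■····■■■■■
░·■····■■■■■
░·■■■■■■■■■■
░·■■■■■■■■■■
░░░░░░░░■■■■

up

■■■■■■■■■■■■
░░░░░░░░■■■■
░░░░░░░░■■■■
░■■■■■■░■■■■
░·■····■■■■■
░·■····■■■■■
░·■···◆■■■■■
░···★··■■■■■
░·■····■■■■■
░·■····■■■■■
░·■■■■■■■■■■
░·■■■■■■■■■■

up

■■■■■■■■■■■■
■■■■■■■■■■■■
░░░░░░░░■■■■
░░░░░░░░■■■■
░■■■■■■■■■■■
░·■····■■■■■
░·■···◆■■■■■
░·■····■■■■■
░···★··■■■■■
░·■····■■■■■
░·■····■■■■■
░·■■■■■■■■■■

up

■■■■■■■■■■■■
■■■■■■■■■■■■
■■■■■■■■■■■■
░░░░░░░░■■■■
░░░░■■■■■■■■
░■■■■■■■■■■■
░·■···◆■■■■■
░·■····■■■■■
░·■····■■■■■
░···★··■■■■■
░·■····■■■■■
░·■····■■■■■

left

■■■■■■■■■■■■
■■■■■■■■■■■■
■■■■■■■■■■■■
░░░░░░░░░■■■
░░░░■■■■■■■■
░░■■■■■■■■■■
░░·■··◆·■■■■
░░·■····■■■■
░░·■····■■■■
░░···★··■■■■
░░·■····■■■■
░░·■····■■■■

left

■■■■■■■■■■■■
■■■■■■■■■■■■
■■■■■■■■■■■■
░░░░░░░░░░■■
░░░░■■■■■■■■
░░░■■■■■■■■■
░░░·■·◆··■■■
░░░·■····■■■
░░░·■····■■■
░░░···★··■■■
░░░·■····■■■
░░░·■····■■■

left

■■■■■■■■■■■■
■■■■■■■■■■■■
■■■■■■■■■■■■
░░░░░░░░░░░■
░░░░■■■■■■■■
░░░░■■■■■■■■
░░░░·■◆···■■
░░░░·■····■■
░░░░·■····■■
░░░░···★··■■
░░░░·■····■■
░░░░·■····■■

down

■■■■■■■■■■■■
■■■■■■■■■■■■
░░░░░░░░░░░■
░░░░■■■■■■■■
░░░░■■■■■■■■
░░░░·■····■■
░░░░·■◆···■■
░░░░·■····■■
░░░░···★··■■
░░░░·■····■■
░░░░·■····■■
░░░░·■■■■■■■

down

■■■■■■■■■■■■
░░░░░░░░░░░■
░░░░■■■■■■■■
░░░░■■■■■■■■
░░░░·■····■■
░░░░·■····■■
░░░░·■◆···■■
░░░░···★··■■
░░░░·■····■■
░░░░·■····■■
░░░░·■■■■■■■
░░░░·■■■■■■■

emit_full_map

■■■■■■■
■■■■■■■
·■····■
·■····■
·■◆···■
···★··■
·■····■
·■····■
·■■■■■■
·■■■■■■

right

■■■■■■■■■■■■
░░░░░░░░░░■■
░░░■■■■■■■■■
░░░■■■■■■■■■
░░░·■····■■■
░░░·■····■■■
░░░·■·◆··■■■
░░░···★··■■■
░░░·■····■■■
░░░·■····■■■
░░░·■■■■■■■■
░░░·■■■■■■■■

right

■■■■■■■■■■■■
░░░░░░░░░■■■
░░■■■■■■■■■■
░░■■■■■■■■■■
░░·■····■■■■
░░·■····■■■■
░░·■··◆·■■■■
░░···★··■■■■
░░·■····■■■■
░░·■····■■■■
░░·■■■■■■■■■
░░·■■■■■■■■■

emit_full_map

■■■■■■■
■■■■■■■
·■····■
·■····■
·■··◆·■
···★··■
·■····■
·■····■
·■■■■■■
·■■■■■■
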